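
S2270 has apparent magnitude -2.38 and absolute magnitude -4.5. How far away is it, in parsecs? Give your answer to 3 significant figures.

26.5 pc

m − M = 5 log₁₀(d/10 pc)
-2.38 − (-4.5) = 2.12 = 5 log₁₀(d/10)
d = 10 × 10^(2.12/5) = 10 × 10^0.424 = 26.55 pc.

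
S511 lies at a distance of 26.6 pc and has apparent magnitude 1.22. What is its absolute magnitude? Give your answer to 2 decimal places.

-0.90

M = m − 5 log₁₀(d/10 pc) = 1.22 − 5 log₁₀(26.6/10)
  = 1.22 − 5 × 0.425 = 1.22 − 2.12 = -0.90.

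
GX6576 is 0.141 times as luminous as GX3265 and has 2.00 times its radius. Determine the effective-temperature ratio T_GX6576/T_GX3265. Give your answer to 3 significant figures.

0.433

L ∝ R²T⁴ gives T ∝ (L/R²)^(1/4), so
T_GX6576/T_GX3265 = (0.141 / 2.00²)^(1/4) = (0.03525)^(1/4) = 0.4333.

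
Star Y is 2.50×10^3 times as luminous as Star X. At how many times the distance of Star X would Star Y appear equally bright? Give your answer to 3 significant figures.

50.0

Equal flux requires L_Y/d_Y² = L_X/d_X², so d_Y/d_X = √(L_Y/L_X)
= √(2.50×10^3) = 50.00.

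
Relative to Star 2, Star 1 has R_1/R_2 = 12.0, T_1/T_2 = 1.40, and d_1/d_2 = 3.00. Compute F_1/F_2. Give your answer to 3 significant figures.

L_1/L_2 = (R_1/R_2)²(T_1/T_2)⁴ = (12.0)² × (1.40)⁴ = 553.2.
F_1/F_2 = (L_1/L_2)/(d_1/d_2)² = 553.2 / (3.00)² = 61.47.

61.5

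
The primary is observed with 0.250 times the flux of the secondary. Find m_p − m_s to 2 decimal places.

1.51

m_p − m_s = −2.5 log₁₀(F_p/F_s) = −2.5 log₁₀(0.250) = −2.5 × (-0.602) = 1.505.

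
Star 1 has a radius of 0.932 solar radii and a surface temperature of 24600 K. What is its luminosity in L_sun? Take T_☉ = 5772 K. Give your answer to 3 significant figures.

287 L_sun

L/L_☉ = (R/R_☉)² (T/T_☉)⁴ = (0.932)² × (24600/5772)⁴
       = 0.8686 × (4.262)⁴ = 0.8686 × 329.9 = 286.6.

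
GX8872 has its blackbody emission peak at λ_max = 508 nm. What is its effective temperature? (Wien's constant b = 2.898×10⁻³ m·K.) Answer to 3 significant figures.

5.70×10^3 K

T = b/λ_max = 2.898×10⁻³ / (508×10⁻⁹) = 5705 K.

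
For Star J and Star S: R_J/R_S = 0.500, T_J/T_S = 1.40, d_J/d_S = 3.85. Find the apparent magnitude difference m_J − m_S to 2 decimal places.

L_J/L_S = (0.500)²(1.40)⁴ = 0.9604.
F_J/F_S = (L_J/L_S)/(d_J/d_S)² = 0.9604/14.82 = 0.06479.
m_J − m_S = −2.5 log₁₀(0.06479) = 2.97.

2.97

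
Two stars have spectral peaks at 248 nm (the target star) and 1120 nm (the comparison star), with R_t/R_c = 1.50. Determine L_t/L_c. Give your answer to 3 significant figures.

Wien's law gives T ∝ 1/λ_max, so T_t/T_c = λ_c/λ_t = 1120/248 = 4.516.
Then L ∝ R²T⁴ gives L_t/L_c = (1.50)² × (4.516)⁴ = 2.250 × 416.0 = 935.9.

936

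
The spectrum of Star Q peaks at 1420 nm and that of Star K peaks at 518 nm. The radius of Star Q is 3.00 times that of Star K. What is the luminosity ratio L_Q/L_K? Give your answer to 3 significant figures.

Wien's law gives T ∝ 1/λ_max, so T_Q/T_K = λ_K/λ_Q = 518/1420 = 0.3648.
Then L ∝ R²T⁴ gives L_Q/L_K = (3.00)² × (0.3648)⁴ = 9.000 × 0.01771 = 0.1594.

0.159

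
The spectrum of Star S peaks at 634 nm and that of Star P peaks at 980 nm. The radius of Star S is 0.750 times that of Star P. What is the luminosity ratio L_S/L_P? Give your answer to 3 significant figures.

3.21

Wien's law gives T ∝ 1/λ_max, so T_S/T_P = λ_P/λ_S = 980/634 = 1.546.
Then L ∝ R²T⁴ gives L_S/L_P = (0.750)² × (1.546)⁴ = 0.5625 × 5.709 = 3.211.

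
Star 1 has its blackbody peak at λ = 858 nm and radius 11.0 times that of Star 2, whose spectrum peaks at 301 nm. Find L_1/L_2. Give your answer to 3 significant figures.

1.83

Wien's law gives T ∝ 1/λ_max, so T_1/T_2 = λ_2/λ_1 = 301/858 = 0.3508.
Then L ∝ R²T⁴ gives L_1/L_2 = (11.0)² × (0.3508)⁴ = 121.0 × 0.01515 = 1.833.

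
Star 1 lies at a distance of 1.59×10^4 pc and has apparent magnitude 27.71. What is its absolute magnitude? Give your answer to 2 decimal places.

M = m − 5 log₁₀(d/10 pc) = 27.71 − 5 log₁₀(1.59×10^4/10)
  = 27.71 − 5 × 3.201 = 27.71 − 16.01 = 11.70.

11.70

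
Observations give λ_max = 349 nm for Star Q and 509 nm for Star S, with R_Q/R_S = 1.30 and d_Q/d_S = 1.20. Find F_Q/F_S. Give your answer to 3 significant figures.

5.31

Wien's law: T_Q/T_S = λ_S/λ_Q = 509/349 = 1.458.
L_Q/L_S = (R_Q/R_S)²(T_Q/T_S)⁴ = (1.30)²(1.458)⁴ = 7.646.
F_Q/F_S = (L_Q/L_S)/(d_Q/d_S)² = 7.646/(1.20)² = 5.310.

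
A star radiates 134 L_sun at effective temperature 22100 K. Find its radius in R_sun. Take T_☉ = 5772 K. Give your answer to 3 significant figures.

0.790 R_sun

R/R_☉ = √(L/L_☉) / (T/T_☉)² = √(134) / (3.829)²
       = 11.58 / 14.66 = 0.7896.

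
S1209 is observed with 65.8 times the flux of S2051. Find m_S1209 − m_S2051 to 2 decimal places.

-4.55

m_S1209 − m_S2051 = −2.5 log₁₀(F_S1209/F_S2051) = −2.5 log₁₀(65.8) = −2.5 × (1.818) = -4.546.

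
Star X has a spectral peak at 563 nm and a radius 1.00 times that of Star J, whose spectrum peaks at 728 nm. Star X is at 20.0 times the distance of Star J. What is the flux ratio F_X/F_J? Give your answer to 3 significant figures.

Wien's law: T_X/T_J = λ_J/λ_X = 728/563 = 1.293.
L_X/L_J = (R_X/R_J)²(T_X/T_J)⁴ = (1.00)²(1.293)⁴ = 2.796.
F_X/F_J = (L_X/L_J)/(d_X/d_J)² = 2.796/(20.0)² = 0.006989.

0.00699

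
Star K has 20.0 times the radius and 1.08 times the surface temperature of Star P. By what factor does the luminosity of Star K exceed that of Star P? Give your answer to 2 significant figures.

5.4×10^2

From the Stefan–Boltzmann law, L ∝ R²T⁴, so
L_K/L_P = (R_K/R_P)² (T_K/T_P)⁴ = (20.0)² × (1.08)⁴ = 400.0 × 1.360 = 544.2.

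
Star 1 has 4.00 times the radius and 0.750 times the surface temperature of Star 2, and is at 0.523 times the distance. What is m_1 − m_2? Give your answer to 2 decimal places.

L_1/L_2 = (4.00)²(0.750)⁴ = 5.062.
F_1/F_2 = (L_1/L_2)/(d_1/d_2)² = 5.062/0.2735 = 18.51.
m_1 − m_2 = −2.5 log₁₀(18.51) = -3.17.

-3.17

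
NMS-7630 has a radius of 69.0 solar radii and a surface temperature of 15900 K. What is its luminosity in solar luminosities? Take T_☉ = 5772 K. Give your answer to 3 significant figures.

L/L_☉ = (R/R_☉)² (T/T_☉)⁴ = (69.0)² × (15900/5772)⁴
       = 4761 × (2.755)⁴ = 4761 × 57.58 = 2.741×10^5.

2.74×10^5 solar luminosities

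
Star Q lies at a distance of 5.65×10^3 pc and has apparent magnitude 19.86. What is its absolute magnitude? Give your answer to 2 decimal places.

M = m − 5 log₁₀(d/10 pc) = 19.86 − 5 log₁₀(5.65×10^3/10)
  = 19.86 − 5 × 2.752 = 19.86 − 13.76 = 6.10.

6.10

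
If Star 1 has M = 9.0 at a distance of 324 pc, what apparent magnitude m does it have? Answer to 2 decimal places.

m = M + 5 log₁₀(d/10 pc) = 9.0 + 5 log₁₀(324/10)
  = 9.0 + 5 × 1.511 = 9.0 + 7.55 = 16.55.

16.55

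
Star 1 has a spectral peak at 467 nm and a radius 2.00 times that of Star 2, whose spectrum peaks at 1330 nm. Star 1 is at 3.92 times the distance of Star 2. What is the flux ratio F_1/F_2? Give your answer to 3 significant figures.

17.1

Wien's law: T_1/T_2 = λ_2/λ_1 = 1330/467 = 2.848.
L_1/L_2 = (R_1/R_2)²(T_1/T_2)⁴ = (2.00)²(2.848)⁴ = 263.1.
F_1/F_2 = (L_1/L_2)/(d_1/d_2)² = 263.1/(3.92)² = 17.12.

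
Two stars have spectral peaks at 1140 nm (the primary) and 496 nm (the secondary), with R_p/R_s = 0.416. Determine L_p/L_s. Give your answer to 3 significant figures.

Wien's law gives T ∝ 1/λ_max, so T_p/T_s = λ_s/λ_p = 496/1140 = 0.4351.
Then L ∝ R²T⁴ gives L_p/L_s = (0.416)² × (0.4351)⁴ = 0.1731 × 0.03583 = 0.006201.

0.00620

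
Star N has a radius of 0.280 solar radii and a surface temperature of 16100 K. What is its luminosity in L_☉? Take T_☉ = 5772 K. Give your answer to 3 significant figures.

L/L_☉ = (R/R_☉)² (T/T_☉)⁴ = (0.280)² × (16100/5772)⁴
       = 0.07840 × (2.789)⁴ = 0.07840 × 60.53 = 4.746.

4.75 L_☉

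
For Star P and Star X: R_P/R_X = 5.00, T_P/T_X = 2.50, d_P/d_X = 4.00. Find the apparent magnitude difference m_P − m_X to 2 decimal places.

L_P/L_X = (5.00)²(2.50)⁴ = 976.6.
F_P/F_X = (L_P/L_X)/(d_P/d_X)² = 976.6/16.00 = 61.04.
m_P − m_X = −2.5 log₁₀(61.04) = -4.46.

-4.46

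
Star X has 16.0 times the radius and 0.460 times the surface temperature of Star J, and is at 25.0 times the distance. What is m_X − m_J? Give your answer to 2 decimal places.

4.34

L_X/L_J = (16.0)²(0.460)⁴ = 11.46.
F_X/F_J = (L_X/L_J)/(d_X/d_J)² = 11.46/625.0 = 0.01834.
m_X − m_J = −2.5 log₁₀(0.01834) = 4.34.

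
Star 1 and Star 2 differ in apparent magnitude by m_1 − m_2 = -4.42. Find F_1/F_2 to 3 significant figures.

58.6

F_1/F_2 = 10^(−(m_1 − m_2)/2.5) = 10^(4.42/2.5) = 10^1.768 = 58.61.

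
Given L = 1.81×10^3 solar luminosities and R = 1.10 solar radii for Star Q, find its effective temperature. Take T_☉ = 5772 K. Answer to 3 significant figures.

3.59×10^4 K

T/T_☉ = (L/L_☉)^(1/4) / (R/R_☉)^(1/2)
T = 5772 × (1.81×10^3)^(1/4) / √(1.10) = 5772 × 6.523 / 1.049 = 3.590×10^4 K.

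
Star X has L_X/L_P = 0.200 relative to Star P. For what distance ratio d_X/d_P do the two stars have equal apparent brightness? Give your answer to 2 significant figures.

0.45

Equal flux requires L_X/d_X² = L_P/d_P², so d_X/d_P = √(L_X/L_P)
= √(0.200) = 0.4472.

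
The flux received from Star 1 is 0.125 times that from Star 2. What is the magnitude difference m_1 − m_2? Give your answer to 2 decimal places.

m_1 − m_2 = −2.5 log₁₀(F_1/F_2) = −2.5 log₁₀(0.125) = −2.5 × (-0.903) = 2.258.

2.26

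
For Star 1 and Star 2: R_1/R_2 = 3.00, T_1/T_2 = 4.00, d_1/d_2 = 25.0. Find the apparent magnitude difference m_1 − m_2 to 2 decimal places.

-1.42

L_1/L_2 = (3.00)²(4.00)⁴ = 2304.
F_1/F_2 = (L_1/L_2)/(d_1/d_2)² = 2304/625.0 = 3.686.
m_1 − m_2 = −2.5 log₁₀(3.686) = -1.42.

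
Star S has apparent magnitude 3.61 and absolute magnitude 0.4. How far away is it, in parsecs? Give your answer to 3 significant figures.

43.9 pc

m − M = 5 log₁₀(d/10 pc)
3.61 − (0.4) = 3.21 = 5 log₁₀(d/10)
d = 10 × 10^(3.21/5) = 10 × 10^0.642 = 43.85 pc.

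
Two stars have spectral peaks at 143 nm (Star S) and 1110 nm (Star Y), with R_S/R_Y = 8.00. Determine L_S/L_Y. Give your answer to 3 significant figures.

2.32×10^5

Wien's law gives T ∝ 1/λ_max, so T_S/T_Y = λ_Y/λ_S = 1110/143 = 7.762.
Then L ∝ R²T⁴ gives L_S/L_Y = (8.00)² × (7.762)⁴ = 64.00 × 3630 = 2.323×10^5.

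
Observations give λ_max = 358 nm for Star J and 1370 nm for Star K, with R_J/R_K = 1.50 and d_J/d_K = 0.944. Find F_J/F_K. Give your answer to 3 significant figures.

Wien's law: T_J/T_K = λ_K/λ_J = 1370/358 = 3.827.
L_J/L_K = (R_J/R_K)²(T_J/T_K)⁴ = (1.50)²(3.827)⁴ = 482.5.
F_J/F_K = (L_J/L_K)/(d_J/d_K)² = 482.5/(0.944)² = 541.5.

541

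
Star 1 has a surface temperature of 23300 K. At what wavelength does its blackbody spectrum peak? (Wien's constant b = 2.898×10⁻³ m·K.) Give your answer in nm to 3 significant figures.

λ_max = b/T = 2.898×10⁻³ / 23300 = 1.24×10^-7 m = 124.4 nm.

124 nm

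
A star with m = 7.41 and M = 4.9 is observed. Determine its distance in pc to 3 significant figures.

31.8 pc

m − M = 5 log₁₀(d/10 pc)
7.41 − (4.9) = 2.51 = 5 log₁₀(d/10)
d = 10 × 10^(2.51/5) = 10 × 10^0.502 = 31.77 pc.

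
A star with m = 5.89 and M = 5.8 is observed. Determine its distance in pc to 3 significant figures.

m − M = 5 log₁₀(d/10 pc)
5.89 − (5.8) = 0.09 = 5 log₁₀(d/10)
d = 10 × 10^(0.09/5) = 10 × 10^0.018 = 10.42 pc.

10.4 pc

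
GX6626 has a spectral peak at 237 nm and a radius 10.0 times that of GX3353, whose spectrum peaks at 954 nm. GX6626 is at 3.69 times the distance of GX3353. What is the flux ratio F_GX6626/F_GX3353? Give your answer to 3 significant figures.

Wien's law: T_GX6626/T_GX3353 = λ_GX3353/λ_GX6626 = 954/237 = 4.025.
L_GX6626/L_GX3353 = (R_GX6626/R_GX3353)²(T_GX6626/T_GX3353)⁴ = (10.0)²(4.025)⁴ = 2.625×10^4.
F_GX6626/F_GX3353 = (L_GX6626/L_GX3353)/(d_GX6626/d_GX3353)² = 2.625×10^4/(3.69)² = 1928.

1.93×10^3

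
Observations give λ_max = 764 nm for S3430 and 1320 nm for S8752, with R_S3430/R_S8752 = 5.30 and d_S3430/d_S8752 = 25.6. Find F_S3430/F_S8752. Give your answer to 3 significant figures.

0.382

Wien's law: T_S3430/T_S8752 = λ_S8752/λ_S3430 = 1320/764 = 1.728.
L_S3430/L_S8752 = (R_S3430/R_S8752)²(T_S3430/T_S8752)⁴ = (5.30)²(1.728)⁴ = 250.3.
F_S3430/F_S8752 = (L_S3430/L_S8752)/(d_S3430/d_S8752)² = 250.3/(25.6)² = 0.3819.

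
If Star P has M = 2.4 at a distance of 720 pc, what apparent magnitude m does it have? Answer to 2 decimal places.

11.69

m = M + 5 log₁₀(d/10 pc) = 2.4 + 5 log₁₀(720/10)
  = 2.4 + 5 × 1.857 = 2.4 + 9.29 = 11.69.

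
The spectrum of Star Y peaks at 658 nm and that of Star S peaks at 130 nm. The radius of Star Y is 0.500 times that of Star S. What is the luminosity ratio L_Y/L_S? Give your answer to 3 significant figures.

Wien's law gives T ∝ 1/λ_max, so T_Y/T_S = λ_S/λ_Y = 130/658 = 0.1976.
Then L ∝ R²T⁴ gives L_Y/L_S = (0.500)² × (0.1976)⁴ = 0.2500 × 0.001524 = 3.809×10^-4.

3.81×10^-4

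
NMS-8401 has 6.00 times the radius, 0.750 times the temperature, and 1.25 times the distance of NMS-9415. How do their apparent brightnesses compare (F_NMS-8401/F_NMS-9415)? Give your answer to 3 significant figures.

7.29

L_NMS-8401/L_NMS-9415 = (R_NMS-8401/R_NMS-9415)²(T_NMS-8401/T_NMS-9415)⁴ = (6.00)² × (0.750)⁴ = 11.39.
F_NMS-8401/F_NMS-9415 = (L_NMS-8401/L_NMS-9415)/(d_NMS-8401/d_NMS-9415)² = 11.39 / (1.25)² = 7.290.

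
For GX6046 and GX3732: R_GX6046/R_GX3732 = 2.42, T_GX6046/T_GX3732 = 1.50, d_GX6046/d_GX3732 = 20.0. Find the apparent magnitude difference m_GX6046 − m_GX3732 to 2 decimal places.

2.83

L_GX6046/L_GX3732 = (2.42)²(1.50)⁴ = 29.65.
F_GX6046/F_GX3732 = (L_GX6046/L_GX3732)/(d_GX6046/d_GX3732)² = 29.65/400.0 = 0.07412.
m_GX6046 − m_GX3732 = −2.5 log₁₀(0.07412) = 2.83.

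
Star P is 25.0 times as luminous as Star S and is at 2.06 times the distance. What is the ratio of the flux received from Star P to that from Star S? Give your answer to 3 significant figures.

F = L/(4πd²), so F_P/F_S = (L_P/L_S) / (d_P/d_S)²
= 25.0 / (2.06)² = 25.0 / 4.244 = 5.891.

5.89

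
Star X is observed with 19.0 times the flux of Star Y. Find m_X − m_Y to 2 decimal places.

m_X − m_Y = −2.5 log₁₀(F_X/F_Y) = −2.5 log₁₀(19.0) = −2.5 × (1.279) = -3.197.

-3.20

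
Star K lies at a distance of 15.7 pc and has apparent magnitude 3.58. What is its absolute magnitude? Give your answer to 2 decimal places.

M = m − 5 log₁₀(d/10 pc) = 3.58 − 5 log₁₀(15.7/10)
  = 3.58 − 5 × 0.196 = 3.58 − 0.98 = 2.60.

2.60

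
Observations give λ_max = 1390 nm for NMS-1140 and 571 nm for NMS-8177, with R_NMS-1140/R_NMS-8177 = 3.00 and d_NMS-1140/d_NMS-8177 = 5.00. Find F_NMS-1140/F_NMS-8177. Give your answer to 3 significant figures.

0.0103

Wien's law: T_NMS-1140/T_NMS-8177 = λ_NMS-8177/λ_NMS-1140 = 571/1390 = 0.4108.
L_NMS-1140/L_NMS-8177 = (R_NMS-1140/R_NMS-8177)²(T_NMS-1140/T_NMS-8177)⁴ = (3.00)²(0.4108)⁴ = 0.2563.
F_NMS-1140/F_NMS-8177 = (L_NMS-1140/L_NMS-8177)/(d_NMS-1140/d_NMS-8177)² = 0.2563/(5.00)² = 0.01025.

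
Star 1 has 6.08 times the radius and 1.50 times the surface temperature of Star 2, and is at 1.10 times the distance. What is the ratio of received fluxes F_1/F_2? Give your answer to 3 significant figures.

L_1/L_2 = (R_1/R_2)²(T_1/T_2)⁴ = (6.08)² × (1.50)⁴ = 187.1.
F_1/F_2 = (L_1/L_2)/(d_1/d_2)² = 187.1 / (1.10)² = 154.7.

155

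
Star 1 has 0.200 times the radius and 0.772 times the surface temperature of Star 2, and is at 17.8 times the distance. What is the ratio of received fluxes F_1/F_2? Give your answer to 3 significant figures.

L_1/L_2 = (R_1/R_2)²(T_1/T_2)⁴ = (0.200)² × (0.772)⁴ = 0.01421.
F_1/F_2 = (L_1/L_2)/(d_1/d_2)² = 0.01421 / (17.8)² = 4.484×10^-5.

4.48×10^-5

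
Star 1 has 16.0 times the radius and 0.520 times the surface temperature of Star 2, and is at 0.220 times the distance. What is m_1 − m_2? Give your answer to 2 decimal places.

L_1/L_2 = (16.0)²(0.520)⁴ = 18.72.
F_1/F_2 = (L_1/L_2)/(d_1/d_2)² = 18.72/0.04840 = 386.7.
m_1 − m_2 = −2.5 log₁₀(386.7) = -6.47.

-6.47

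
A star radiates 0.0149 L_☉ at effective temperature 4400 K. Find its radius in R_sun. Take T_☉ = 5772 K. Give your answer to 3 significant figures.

0.210 R_sun

R/R_☉ = √(L/L_☉) / (T/T_☉)² = √(0.0149) / (0.7623)²
       = 0.1221 / 0.5811 = 0.2101.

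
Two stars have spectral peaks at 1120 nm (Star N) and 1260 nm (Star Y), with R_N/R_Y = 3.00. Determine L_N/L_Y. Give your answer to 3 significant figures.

14.4

Wien's law gives T ∝ 1/λ_max, so T_N/T_Y = λ_Y/λ_N = 1260/1120 = 1.125.
Then L ∝ R²T⁴ gives L_N/L_Y = (3.00)² × (1.125)⁴ = 9.000 × 1.602 = 14.42.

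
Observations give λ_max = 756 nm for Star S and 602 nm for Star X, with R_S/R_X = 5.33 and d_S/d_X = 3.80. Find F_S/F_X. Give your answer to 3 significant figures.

0.791

Wien's law: T_S/T_X = λ_X/λ_S = 602/756 = 0.7963.
L_S/L_X = (R_S/R_X)²(T_S/T_X)⁴ = (5.33)²(0.7963)⁴ = 11.42.
F_S/F_X = (L_S/L_X)/(d_S/d_X)² = 11.42/(3.80)² = 0.7910.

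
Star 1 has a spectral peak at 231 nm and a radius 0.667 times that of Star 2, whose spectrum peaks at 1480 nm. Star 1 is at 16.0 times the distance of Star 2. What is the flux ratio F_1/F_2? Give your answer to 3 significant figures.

Wien's law: T_1/T_2 = λ_2/λ_1 = 1480/231 = 6.407.
L_1/L_2 = (R_1/R_2)²(T_1/T_2)⁴ = (0.667)²(6.407)⁴ = 749.6.
F_1/F_2 = (L_1/L_2)/(d_1/d_2)² = 749.6/(16.0)² = 2.928.

2.93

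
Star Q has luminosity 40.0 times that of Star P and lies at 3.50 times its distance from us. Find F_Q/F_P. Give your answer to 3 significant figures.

F = L/(4πd²), so F_Q/F_P = (L_Q/L_P) / (d_Q/d_P)²
= 40.0 / (3.50)² = 40.0 / 12.25 = 3.265.

3.27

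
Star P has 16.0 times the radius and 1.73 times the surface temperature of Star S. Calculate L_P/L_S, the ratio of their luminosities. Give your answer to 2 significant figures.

2.3×10^3

From the Stefan–Boltzmann law, L ∝ R²T⁴, so
L_P/L_S = (R_P/R_S)² (T_P/T_S)⁴ = (16.0)² × (1.73)⁴ = 256.0 × 8.957 = 2293.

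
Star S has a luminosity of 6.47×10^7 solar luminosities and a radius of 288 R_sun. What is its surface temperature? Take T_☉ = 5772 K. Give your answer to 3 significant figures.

3.05×10^4 K

T/T_☉ = (L/L_☉)^(1/4) / (R/R_☉)^(1/2)
T = 5772 × (6.47×10^7)^(1/4) / √(288) = 5772 × 89.69 / 16.97 = 3.050×10^4 K.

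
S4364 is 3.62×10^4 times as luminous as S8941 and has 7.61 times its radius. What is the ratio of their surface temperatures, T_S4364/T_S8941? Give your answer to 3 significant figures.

5.00

L ∝ R²T⁴ gives T ∝ (L/R²)^(1/4), so
T_S4364/T_S8941 = (3.62×10^4 / 7.61²)^(1/4) = (625.1)^(1/4) = 5.000.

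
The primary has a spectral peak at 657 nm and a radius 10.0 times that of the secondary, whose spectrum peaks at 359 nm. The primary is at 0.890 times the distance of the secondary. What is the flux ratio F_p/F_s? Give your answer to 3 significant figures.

Wien's law: T_p/T_s = λ_s/λ_p = 359/657 = 0.5464.
L_p/L_s = (R_p/R_s)²(T_p/T_s)⁴ = (10.0)²(0.5464)⁴ = 8.915.
F_p/F_s = (L_p/L_s)/(d_p/d_s)² = 8.915/(0.890)² = 11.25.

11.3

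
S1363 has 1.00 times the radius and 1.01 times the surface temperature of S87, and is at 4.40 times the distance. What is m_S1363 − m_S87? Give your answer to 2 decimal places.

L_S1363/L_S87 = (1.00)²(1.01)⁴ = 1.041.
F_S1363/F_S87 = (L_S1363/L_S87)/(d_S1363/d_S87)² = 1.041/19.36 = 0.05375.
m_S1363 − m_S87 = −2.5 log₁₀(0.05375) = 3.17.

3.17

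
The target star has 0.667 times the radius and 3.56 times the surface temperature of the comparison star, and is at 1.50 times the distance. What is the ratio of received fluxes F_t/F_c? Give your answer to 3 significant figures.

L_t/L_c = (R_t/R_c)²(T_t/T_c)⁴ = (0.667)² × (3.56)⁴ = 71.46.
F_t/F_c = (L_t/L_c)/(d_t/d_c)² = 71.46 / (1.50)² = 31.76.

31.8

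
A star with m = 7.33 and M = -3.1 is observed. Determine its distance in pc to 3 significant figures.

m − M = 5 log₁₀(d/10 pc)
7.33 − (-3.1) = 10.43 = 5 log₁₀(d/10)
d = 10 × 10^(10.43/5) = 10 × 10^2.086 = 1219 pc.

1.22×10^3 pc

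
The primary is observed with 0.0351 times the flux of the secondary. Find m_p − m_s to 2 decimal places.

3.64

m_p − m_s = −2.5 log₁₀(F_p/F_s) = −2.5 log₁₀(0.0351) = −2.5 × (-1.455) = 3.637.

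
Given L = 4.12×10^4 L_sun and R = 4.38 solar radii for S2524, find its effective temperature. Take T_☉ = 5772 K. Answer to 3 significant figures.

T/T_☉ = (L/L_☉)^(1/4) / (R/R_☉)^(1/2)
T = 5772 × (4.12×10^4)^(1/4) / √(4.38) = 5772 × 14.25 / 2.093 = 3.929×10^4 K.

3.93×10^4 K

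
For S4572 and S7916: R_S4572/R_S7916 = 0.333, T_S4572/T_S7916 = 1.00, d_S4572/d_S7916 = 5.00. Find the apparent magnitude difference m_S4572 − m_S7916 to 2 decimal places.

L_S4572/L_S7916 = (0.333)²(1.00)⁴ = 0.1109.
F_S4572/F_S7916 = (L_S4572/L_S7916)/(d_S4572/d_S7916)² = 0.1109/25.00 = 0.004436.
m_S4572 − m_S7916 = −2.5 log₁₀(0.004436) = 5.88.

5.88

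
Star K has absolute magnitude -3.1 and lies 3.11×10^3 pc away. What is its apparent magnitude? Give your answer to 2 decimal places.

m = M + 5 log₁₀(d/10 pc) = -3.1 + 5 log₁₀(3.11×10^3/10)
  = -3.1 + 5 × 2.493 = -3.1 + 12.46 = 9.36.

9.36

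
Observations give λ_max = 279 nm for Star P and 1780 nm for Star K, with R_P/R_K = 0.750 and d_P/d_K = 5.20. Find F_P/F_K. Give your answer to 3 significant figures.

Wien's law: T_P/T_K = λ_K/λ_P = 1780/279 = 6.380.
L_P/L_K = (R_P/R_K)²(T_P/T_K)⁴ = (0.750)²(6.380)⁴ = 931.9.
F_P/F_K = (L_P/L_K)/(d_P/d_K)² = 931.9/(5.20)² = 34.47.

34.5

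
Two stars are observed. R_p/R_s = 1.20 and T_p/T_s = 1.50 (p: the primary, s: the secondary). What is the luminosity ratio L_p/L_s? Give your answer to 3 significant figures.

7.29

From the Stefan–Boltzmann law, L ∝ R²T⁴, so
L_p/L_s = (R_p/R_s)² (T_p/T_s)⁴ = (1.20)² × (1.50)⁴ = 1.440 × 5.062 = 7.290.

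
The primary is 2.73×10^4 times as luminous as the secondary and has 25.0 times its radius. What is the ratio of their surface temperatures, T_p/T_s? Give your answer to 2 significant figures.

2.6

L ∝ R²T⁴ gives T ∝ (L/R²)^(1/4), so
T_p/T_s = (2.73×10^4 / 25.0²)^(1/4) = (43.68)^(1/4) = 2.571.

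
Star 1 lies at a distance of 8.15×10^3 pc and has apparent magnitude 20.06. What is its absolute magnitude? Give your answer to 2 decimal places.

5.50

M = m − 5 log₁₀(d/10 pc) = 20.06 − 5 log₁₀(8.15×10^3/10)
  = 20.06 − 5 × 2.911 = 20.06 − 14.56 = 5.50.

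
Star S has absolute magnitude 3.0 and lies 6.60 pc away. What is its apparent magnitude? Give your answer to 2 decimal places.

2.10

m = M + 5 log₁₀(d/10 pc) = 3.0 + 5 log₁₀(6.60/10)
  = 3.0 + 5 × -0.180 = 3.0 + -0.90 = 2.10.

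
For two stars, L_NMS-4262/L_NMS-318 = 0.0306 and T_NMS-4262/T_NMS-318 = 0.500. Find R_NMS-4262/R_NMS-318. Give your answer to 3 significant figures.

0.700

L ∝ R²T⁴ gives R ∝ √L / T², so
R_NMS-4262/R_NMS-318 = √(0.0306) / (0.500)² = 0.1749 / 0.2500 = 0.6997.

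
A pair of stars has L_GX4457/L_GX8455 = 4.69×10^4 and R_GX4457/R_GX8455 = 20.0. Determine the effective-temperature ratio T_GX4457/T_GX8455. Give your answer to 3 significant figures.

L ∝ R²T⁴ gives T ∝ (L/R²)^(1/4), so
T_GX4457/T_GX8455 = (4.69×10^4 / 20.0²)^(1/4) = (117.2)^(1/4) = 3.291.

3.29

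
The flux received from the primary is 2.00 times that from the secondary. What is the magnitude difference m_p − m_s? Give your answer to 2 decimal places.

-0.75

m_p − m_s = −2.5 log₁₀(F_p/F_s) = −2.5 log₁₀(2.00) = −2.5 × (0.301) = -0.753.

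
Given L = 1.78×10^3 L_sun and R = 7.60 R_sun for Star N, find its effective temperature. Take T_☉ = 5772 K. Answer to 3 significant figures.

T/T_☉ = (L/L_☉)^(1/4) / (R/R_☉)^(1/2)
T = 5772 × (1.78×10^3)^(1/4) / √(7.60) = 5772 × 6.495 / 2.757 = 1.360×10^4 K.

1.36×10^4 K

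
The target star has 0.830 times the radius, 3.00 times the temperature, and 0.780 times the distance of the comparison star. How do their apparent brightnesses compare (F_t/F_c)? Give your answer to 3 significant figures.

91.7

L_t/L_c = (R_t/R_c)²(T_t/T_c)⁴ = (0.830)² × (3.00)⁴ = 55.80.
F_t/F_c = (L_t/L_c)/(d_t/d_c)² = 55.80 / (0.780)² = 91.72.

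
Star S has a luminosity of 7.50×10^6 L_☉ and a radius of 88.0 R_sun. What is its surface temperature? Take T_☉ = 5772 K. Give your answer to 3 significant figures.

3.22×10^4 K

T/T_☉ = (L/L_☉)^(1/4) / (R/R_☉)^(1/2)
T = 5772 × (7.50×10^6)^(1/4) / √(88.0) = 5772 × 52.33 / 9.381 = 3.220×10^4 K.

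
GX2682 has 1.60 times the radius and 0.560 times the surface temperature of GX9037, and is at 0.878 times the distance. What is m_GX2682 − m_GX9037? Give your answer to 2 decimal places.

1.21

L_GX2682/L_GX9037 = (1.60)²(0.560)⁴ = 0.2518.
F_GX2682/F_GX9037 = (L_GX2682/L_GX9037)/(d_GX2682/d_GX9037)² = 0.2518/0.7709 = 0.3266.
m_GX2682 − m_GX9037 = −2.5 log₁₀(0.3266) = 1.21.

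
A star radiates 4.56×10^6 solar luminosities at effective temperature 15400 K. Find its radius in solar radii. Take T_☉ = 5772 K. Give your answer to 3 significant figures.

300 solar radii

R/R_☉ = √(L/L_☉) / (T/T_☉)² = √(4.56×10^6) / (2.668)²
       = 2135 / 7.119 = 300.0.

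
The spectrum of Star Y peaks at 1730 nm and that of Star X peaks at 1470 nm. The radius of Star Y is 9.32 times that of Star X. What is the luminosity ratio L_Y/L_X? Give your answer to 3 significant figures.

45.3

Wien's law gives T ∝ 1/λ_max, so T_Y/T_X = λ_X/λ_Y = 1470/1730 = 0.8497.
Then L ∝ R²T⁴ gives L_Y/L_X = (9.32)² × (0.8497)⁴ = 86.86 × 0.5213 = 45.28.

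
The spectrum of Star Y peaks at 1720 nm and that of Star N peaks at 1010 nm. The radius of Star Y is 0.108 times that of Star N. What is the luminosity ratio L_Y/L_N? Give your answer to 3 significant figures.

0.00139

Wien's law gives T ∝ 1/λ_max, so T_Y/T_N = λ_N/λ_Y = 1010/1720 = 0.5872.
Then L ∝ R²T⁴ gives L_Y/L_N = (0.108)² × (0.5872)⁴ = 0.01166 × 0.1189 = 0.001387.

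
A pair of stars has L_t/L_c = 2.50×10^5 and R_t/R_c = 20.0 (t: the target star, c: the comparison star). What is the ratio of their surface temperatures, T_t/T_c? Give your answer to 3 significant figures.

5.00

L ∝ R²T⁴ gives T ∝ (L/R²)^(1/4), so
T_t/T_c = (2.50×10^5 / 20.0²)^(1/4) = (625.0)^(1/4) = 5.000.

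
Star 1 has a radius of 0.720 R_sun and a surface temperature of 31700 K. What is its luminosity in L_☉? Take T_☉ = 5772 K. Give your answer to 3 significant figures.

L/L_☉ = (R/R_☉)² (T/T_☉)⁴ = (0.720)² × (31700/5772)⁴
       = 0.5184 × (5.492)⁴ = 0.5184 × 909.8 = 471.6.

472 L_☉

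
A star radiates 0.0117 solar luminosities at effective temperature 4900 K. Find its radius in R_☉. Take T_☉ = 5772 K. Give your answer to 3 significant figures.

0.150 R_☉

R/R_☉ = √(L/L_☉) / (T/T_☉)² = √(0.0117) / (0.8489)²
       = 0.1082 / 0.7207 = 0.1501.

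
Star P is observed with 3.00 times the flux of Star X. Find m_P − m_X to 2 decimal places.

-1.19

m_P − m_X = −2.5 log₁₀(F_P/F_X) = −2.5 log₁₀(3.00) = −2.5 × (0.477) = -1.193.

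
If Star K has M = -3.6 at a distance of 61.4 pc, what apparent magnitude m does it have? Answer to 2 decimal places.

0.34

m = M + 5 log₁₀(d/10 pc) = -3.6 + 5 log₁₀(61.4/10)
  = -3.6 + 5 × 0.788 = -3.6 + 3.94 = 0.34.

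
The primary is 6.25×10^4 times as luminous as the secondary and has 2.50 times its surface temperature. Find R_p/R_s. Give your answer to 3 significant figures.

40.0

L ∝ R²T⁴ gives R ∝ √L / T², so
R_p/R_s = √(6.25×10^4) / (2.50)² = 250.0 / 6.250 = 40.00.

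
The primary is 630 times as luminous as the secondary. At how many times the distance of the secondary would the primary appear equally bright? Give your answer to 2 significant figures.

25

Equal flux requires L_p/d_p² = L_s/d_s², so d_p/d_s = √(L_p/L_s)
= √(630) = 25.10.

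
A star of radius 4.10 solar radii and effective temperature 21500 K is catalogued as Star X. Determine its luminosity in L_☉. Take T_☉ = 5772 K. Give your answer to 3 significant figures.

L/L_☉ = (R/R_☉)² (T/T_☉)⁴ = (4.10)² × (21500/5772)⁴
       = 16.81 × (3.725)⁴ = 16.81 × 192.5 = 3236.

3.24×10^3 L_☉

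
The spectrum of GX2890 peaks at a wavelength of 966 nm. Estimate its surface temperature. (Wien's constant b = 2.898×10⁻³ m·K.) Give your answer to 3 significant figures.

T = b/λ_max = 2.898×10⁻³ / (966×10⁻⁹) = 3000 K.

3.00×10^3 K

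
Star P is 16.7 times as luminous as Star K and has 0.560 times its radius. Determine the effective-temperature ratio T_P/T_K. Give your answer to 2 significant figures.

L ∝ R²T⁴ gives T ∝ (L/R²)^(1/4), so
T_P/T_K = (16.7 / 0.560²)^(1/4) = (53.25)^(1/4) = 2.701.

2.7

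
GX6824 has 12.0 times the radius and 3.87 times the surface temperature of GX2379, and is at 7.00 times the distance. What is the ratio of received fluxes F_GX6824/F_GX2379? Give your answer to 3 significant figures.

659

L_GX6824/L_GX2379 = (R_GX6824/R_GX2379)²(T_GX6824/T_GX2379)⁴ = (12.0)² × (3.87)⁴ = 3.230×10^4.
F_GX6824/F_GX2379 = (L_GX6824/L_GX2379)/(d_GX6824/d_GX2379)² = 3.230×10^4 / (7.00)² = 659.2.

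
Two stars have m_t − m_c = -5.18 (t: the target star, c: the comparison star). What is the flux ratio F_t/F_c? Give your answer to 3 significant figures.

118

F_t/F_c = 10^(−(m_t − m_c)/2.5) = 10^(5.18/2.5) = 10^2.072 = 118.0.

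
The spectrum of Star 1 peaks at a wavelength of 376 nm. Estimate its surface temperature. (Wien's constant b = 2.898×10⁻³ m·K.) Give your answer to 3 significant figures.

T = b/λ_max = 2.898×10⁻³ / (376×10⁻⁹) = 7707 K.

7.71×10^3 K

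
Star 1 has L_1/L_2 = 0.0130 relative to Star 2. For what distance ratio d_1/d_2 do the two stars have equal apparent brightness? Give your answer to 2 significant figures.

Equal flux requires L_1/d_1² = L_2/d_2², so d_1/d_2 = √(L_1/L_2)
= √(0.0130) = 0.1140.

0.11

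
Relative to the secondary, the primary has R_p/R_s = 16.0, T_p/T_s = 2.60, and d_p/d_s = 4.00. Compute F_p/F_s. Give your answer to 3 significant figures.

731

L_p/L_s = (R_p/R_s)²(T_p/T_s)⁴ = (16.0)² × (2.60)⁴ = 1.170×10^4.
F_p/F_s = (L_p/L_s)/(d_p/d_s)² = 1.170×10^4 / (4.00)² = 731.2.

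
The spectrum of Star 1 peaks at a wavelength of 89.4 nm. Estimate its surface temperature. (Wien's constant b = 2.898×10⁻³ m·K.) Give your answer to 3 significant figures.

T = b/λ_max = 2.898×10⁻³ / (89.4×10⁻⁹) = 3.242×10^4 K.

3.24×10^4 K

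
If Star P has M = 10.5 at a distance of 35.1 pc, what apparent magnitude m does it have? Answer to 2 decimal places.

m = M + 5 log₁₀(d/10 pc) = 10.5 + 5 log₁₀(35.1/10)
  = 10.5 + 5 × 0.545 = 10.5 + 2.73 = 13.23.

13.23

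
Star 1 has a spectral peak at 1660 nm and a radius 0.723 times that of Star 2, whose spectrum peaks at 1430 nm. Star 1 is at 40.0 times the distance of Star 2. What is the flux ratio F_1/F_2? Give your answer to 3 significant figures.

1.80×10^-4

Wien's law: T_1/T_2 = λ_2/λ_1 = 1430/1660 = 0.8614.
L_1/L_2 = (R_1/R_2)²(T_1/T_2)⁴ = (0.723)²(0.8614)⁴ = 0.2879.
F_1/F_2 = (L_1/L_2)/(d_1/d_2)² = 0.2879/(40.0)² = 1.799×10^-4.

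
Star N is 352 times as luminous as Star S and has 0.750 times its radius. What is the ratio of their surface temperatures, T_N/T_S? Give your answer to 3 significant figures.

L ∝ R²T⁴ gives T ∝ (L/R²)^(1/4), so
T_N/T_S = (352 / 0.750²)^(1/4) = (625.8)^(1/4) = 5.002.

5.00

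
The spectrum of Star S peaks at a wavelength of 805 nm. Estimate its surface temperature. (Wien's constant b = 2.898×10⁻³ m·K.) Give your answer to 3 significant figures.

3.60×10^3 K

T = b/λ_max = 2.898×10⁻³ / (805×10⁻⁹) = 3600 K.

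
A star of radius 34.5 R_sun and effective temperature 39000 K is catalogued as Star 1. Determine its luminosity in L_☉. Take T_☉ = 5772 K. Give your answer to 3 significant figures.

2.48×10^6 L_☉

L/L_☉ = (R/R_☉)² (T/T_☉)⁴ = (34.5)² × (39000/5772)⁴
       = 1190 × (6.757)⁴ = 1190 × 2084 = 2.481×10^6.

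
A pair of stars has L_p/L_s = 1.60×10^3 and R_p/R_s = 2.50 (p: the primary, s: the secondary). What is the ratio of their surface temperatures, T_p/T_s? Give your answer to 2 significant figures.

L ∝ R²T⁴ gives T ∝ (L/R²)^(1/4), so
T_p/T_s = (1.60×10^3 / 2.50²)^(1/4) = (256.0)^(1/4) = 4.000.

4.0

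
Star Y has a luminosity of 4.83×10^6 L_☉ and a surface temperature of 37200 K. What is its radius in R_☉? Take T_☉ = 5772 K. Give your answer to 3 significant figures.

52.9 R_☉

R/R_☉ = √(L/L_☉) / (T/T_☉)² = √(4.83×10^6) / (6.445)²
       = 2198 / 41.54 = 52.91.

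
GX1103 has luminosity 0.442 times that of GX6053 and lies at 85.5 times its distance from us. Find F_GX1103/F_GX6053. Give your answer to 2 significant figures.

F = L/(4πd²), so F_GX1103/F_GX6053 = (L_GX1103/L_GX6053) / (d_GX1103/d_GX6053)²
= 0.442 / (85.5)² = 0.442 / 7310 = 6.046×10^-5.

6.0×10^-5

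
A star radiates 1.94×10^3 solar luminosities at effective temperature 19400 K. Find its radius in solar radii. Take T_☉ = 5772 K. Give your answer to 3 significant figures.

R/R_☉ = √(L/L_☉) / (T/T_☉)² = √(1.94×10^3) / (3.361)²
       = 44.05 / 11.30 = 3.899.

3.90 solar radii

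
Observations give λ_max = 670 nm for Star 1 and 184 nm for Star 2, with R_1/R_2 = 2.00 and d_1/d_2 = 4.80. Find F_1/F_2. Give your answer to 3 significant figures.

9.88×10^-4

Wien's law: T_1/T_2 = λ_2/λ_1 = 184/670 = 0.2746.
L_1/L_2 = (R_1/R_2)²(T_1/T_2)⁴ = (2.00)²(0.2746)⁴ = 0.02275.
F_1/F_2 = (L_1/L_2)/(d_1/d_2)² = 0.02275/(4.80)² = 9.875×10^-4.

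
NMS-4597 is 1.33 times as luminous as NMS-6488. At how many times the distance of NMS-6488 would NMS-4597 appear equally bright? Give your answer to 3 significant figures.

Equal flux requires L_NMS-4597/d_NMS-4597² = L_NMS-6488/d_NMS-6488², so d_NMS-4597/d_NMS-6488 = √(L_NMS-4597/L_NMS-6488)
= √(1.33) = 1.153.

1.15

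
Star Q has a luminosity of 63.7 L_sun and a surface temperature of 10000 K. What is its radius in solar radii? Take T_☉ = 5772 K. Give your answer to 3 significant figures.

2.66 solar radii

R/R_☉ = √(L/L_☉) / (T/T_☉)² = √(63.7) / (1.733)²
       = 7.981 / 3.002 = 2.659.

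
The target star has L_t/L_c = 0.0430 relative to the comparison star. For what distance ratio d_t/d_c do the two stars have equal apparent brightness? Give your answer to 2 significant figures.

0.21

Equal flux requires L_t/d_t² = L_c/d_c², so d_t/d_c = √(L_t/L_c)
= √(0.0430) = 0.2074.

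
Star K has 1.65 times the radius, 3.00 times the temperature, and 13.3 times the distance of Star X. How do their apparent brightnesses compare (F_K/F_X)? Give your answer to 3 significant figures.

L_K/L_X = (R_K/R_X)²(T_K/T_X)⁴ = (1.65)² × (3.00)⁴ = 220.5.
F_K/F_X = (L_K/L_X)/(d_K/d_X)² = 220.5 / (13.3)² = 1.247.

1.25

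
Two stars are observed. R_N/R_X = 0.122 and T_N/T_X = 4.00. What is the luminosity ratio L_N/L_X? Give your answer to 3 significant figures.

From the Stefan–Boltzmann law, L ∝ R²T⁴, so
L_N/L_X = (R_N/R_X)² (T_N/T_X)⁴ = (0.122)² × (4.00)⁴ = 0.01488 × 256.0 = 3.810.

3.81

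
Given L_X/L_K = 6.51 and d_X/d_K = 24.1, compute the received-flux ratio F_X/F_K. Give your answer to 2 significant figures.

F = L/(4πd²), so F_X/F_K = (L_X/L_K) / (d_X/d_K)²
= 6.51 / (24.1)² = 6.51 / 580.8 = 0.01121.

0.011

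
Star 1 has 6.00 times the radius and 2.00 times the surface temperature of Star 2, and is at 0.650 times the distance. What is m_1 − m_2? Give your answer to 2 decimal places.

-7.84

L_1/L_2 = (6.00)²(2.00)⁴ = 576.0.
F_1/F_2 = (L_1/L_2)/(d_1/d_2)² = 576.0/0.4225 = 1363.
m_1 − m_2 = −2.5 log₁₀(1363) = -7.84.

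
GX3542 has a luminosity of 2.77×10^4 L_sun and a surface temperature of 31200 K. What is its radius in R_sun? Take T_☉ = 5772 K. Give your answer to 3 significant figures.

5.70 R_sun

R/R_☉ = √(L/L_☉) / (T/T_☉)² = √(2.77×10^4) / (5.405)²
       = 166.4 / 29.22 = 5.696.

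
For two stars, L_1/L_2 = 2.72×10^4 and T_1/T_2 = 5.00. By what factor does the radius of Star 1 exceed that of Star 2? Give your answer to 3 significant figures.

6.60

L ∝ R²T⁴ gives R ∝ √L / T², so
R_1/R_2 = √(2.72×10^4) / (5.00)² = 164.9 / 25.00 = 6.597.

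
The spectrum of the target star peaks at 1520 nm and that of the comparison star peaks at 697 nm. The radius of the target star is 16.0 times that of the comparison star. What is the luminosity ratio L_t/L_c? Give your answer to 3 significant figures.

Wien's law gives T ∝ 1/λ_max, so T_t/T_c = λ_c/λ_t = 697/1520 = 0.4586.
Then L ∝ R²T⁴ gives L_t/L_c = (16.0)² × (0.4586)⁴ = 256.0 × 0.04421 = 11.32.

11.3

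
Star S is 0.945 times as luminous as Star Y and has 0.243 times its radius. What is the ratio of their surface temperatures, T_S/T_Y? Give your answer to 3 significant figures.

2.00

L ∝ R²T⁴ gives T ∝ (L/R²)^(1/4), so
T_S/T_Y = (0.945 / 0.243²)^(1/4) = (16.00)^(1/4) = 2.000.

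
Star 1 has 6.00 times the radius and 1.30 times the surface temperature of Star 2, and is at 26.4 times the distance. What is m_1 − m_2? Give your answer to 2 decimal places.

L_1/L_2 = (6.00)²(1.30)⁴ = 102.8.
F_1/F_2 = (L_1/L_2)/(d_1/d_2)² = 102.8/697.0 = 0.1475.
m_1 − m_2 = −2.5 log₁₀(0.1475) = 2.08.

2.08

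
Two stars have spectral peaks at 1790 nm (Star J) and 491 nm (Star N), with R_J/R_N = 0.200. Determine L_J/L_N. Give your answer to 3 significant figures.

Wien's law gives T ∝ 1/λ_max, so T_J/T_N = λ_N/λ_J = 491/1790 = 0.2743.
Then L ∝ R²T⁴ gives L_J/L_N = (0.200)² × (0.2743)⁴ = 0.04000 × 0.005661 = 2.265×10^-4.

2.26×10^-4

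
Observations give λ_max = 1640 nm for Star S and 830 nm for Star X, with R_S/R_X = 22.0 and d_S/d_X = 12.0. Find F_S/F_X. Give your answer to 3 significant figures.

Wien's law: T_S/T_X = λ_X/λ_S = 830/1640 = 0.5061.
L_S/L_X = (R_S/R_X)²(T_S/T_X)⁴ = (22.0)²(0.5061)⁴ = 31.75.
F_S/F_X = (L_S/L_X)/(d_S/d_X)² = 31.75/(12.0)² = 0.2205.

0.221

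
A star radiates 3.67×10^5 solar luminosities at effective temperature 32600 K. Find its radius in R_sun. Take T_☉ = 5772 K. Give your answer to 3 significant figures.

19.0 R_sun

R/R_☉ = √(L/L_☉) / (T/T_☉)² = √(3.67×10^5) / (5.648)²
       = 605.8 / 31.90 = 18.99.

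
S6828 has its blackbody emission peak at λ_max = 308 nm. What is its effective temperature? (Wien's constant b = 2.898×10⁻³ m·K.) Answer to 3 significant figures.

T = b/λ_max = 2.898×10⁻³ / (308×10⁻⁹) = 9409 K.

9.41×10^3 K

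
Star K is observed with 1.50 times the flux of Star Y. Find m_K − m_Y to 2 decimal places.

-0.44

m_K − m_Y = −2.5 log₁₀(F_K/F_Y) = −2.5 log₁₀(1.50) = −2.5 × (0.176) = -0.440.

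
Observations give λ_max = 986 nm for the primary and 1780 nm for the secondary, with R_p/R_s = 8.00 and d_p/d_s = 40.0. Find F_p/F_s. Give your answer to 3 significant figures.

0.425

Wien's law: T_p/T_s = λ_s/λ_p = 1780/986 = 1.805.
L_p/L_s = (R_p/R_s)²(T_p/T_s)⁴ = (8.00)²(1.805)⁴ = 679.8.
F_p/F_s = (L_p/L_s)/(d_p/d_s)² = 679.8/(40.0)² = 0.4248.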